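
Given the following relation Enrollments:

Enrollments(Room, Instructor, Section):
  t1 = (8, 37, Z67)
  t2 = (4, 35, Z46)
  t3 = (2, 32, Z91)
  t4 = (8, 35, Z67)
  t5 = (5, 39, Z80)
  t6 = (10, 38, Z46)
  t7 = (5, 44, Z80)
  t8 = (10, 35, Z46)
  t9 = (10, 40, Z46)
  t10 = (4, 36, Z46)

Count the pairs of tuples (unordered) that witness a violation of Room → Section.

0

Room=8: all 2 rows agree on Section — 0 pairs.
Room=4: all 2 rows agree on Section — 0 pairs.
Room=5: all 2 rows agree on Section — 0 pairs.
Room=10: all 3 rows agree on Section — 0 pairs.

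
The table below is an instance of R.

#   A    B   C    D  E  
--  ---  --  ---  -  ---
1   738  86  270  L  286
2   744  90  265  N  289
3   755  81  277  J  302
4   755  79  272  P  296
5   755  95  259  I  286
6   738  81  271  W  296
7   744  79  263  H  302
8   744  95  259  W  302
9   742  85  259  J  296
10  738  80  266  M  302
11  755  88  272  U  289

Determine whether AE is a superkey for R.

Rows 7 and 8 have the same AE value (A=744, E=302) but are distinct tuples, so AE does not determine every attribute — not a superkey.

No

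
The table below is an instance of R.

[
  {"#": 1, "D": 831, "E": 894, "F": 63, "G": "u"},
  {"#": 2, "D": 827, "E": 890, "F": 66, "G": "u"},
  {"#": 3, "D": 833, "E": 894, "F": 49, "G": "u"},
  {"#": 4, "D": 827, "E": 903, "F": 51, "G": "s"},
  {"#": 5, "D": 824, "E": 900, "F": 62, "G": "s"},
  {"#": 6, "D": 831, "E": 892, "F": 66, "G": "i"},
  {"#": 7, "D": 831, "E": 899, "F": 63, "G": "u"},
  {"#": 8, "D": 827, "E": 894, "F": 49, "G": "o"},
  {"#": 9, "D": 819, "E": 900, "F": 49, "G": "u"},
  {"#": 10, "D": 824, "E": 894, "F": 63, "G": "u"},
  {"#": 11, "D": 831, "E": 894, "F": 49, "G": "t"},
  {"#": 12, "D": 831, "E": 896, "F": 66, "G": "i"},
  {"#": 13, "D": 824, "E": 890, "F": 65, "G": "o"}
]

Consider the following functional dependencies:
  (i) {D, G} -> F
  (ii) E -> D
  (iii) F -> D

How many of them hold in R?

1

(i) {D, G} -> F: every LHS value maps to a single RHS value — holds.
(ii) E -> D: E=894: rows 1, 3, 8, 10, 11 → D takes values {831, 833, 827, 824} — violation; E=890: rows 2, 13 → D takes values {827, 824} — violation; E=900: rows 5, 9 → D takes values {824, 819} — violation — fails.
(iii) F -> D: F=63: rows 1, 7, 10 → D takes values {831, 824} — violation; F=66: rows 2, 6, 12 → D takes values {827, 831} — violation; F=49: rows 3, 8, 9, 11 → D takes values {833, 827, 819, 831} — violation — fails.
1 of the 3 dependencies holds.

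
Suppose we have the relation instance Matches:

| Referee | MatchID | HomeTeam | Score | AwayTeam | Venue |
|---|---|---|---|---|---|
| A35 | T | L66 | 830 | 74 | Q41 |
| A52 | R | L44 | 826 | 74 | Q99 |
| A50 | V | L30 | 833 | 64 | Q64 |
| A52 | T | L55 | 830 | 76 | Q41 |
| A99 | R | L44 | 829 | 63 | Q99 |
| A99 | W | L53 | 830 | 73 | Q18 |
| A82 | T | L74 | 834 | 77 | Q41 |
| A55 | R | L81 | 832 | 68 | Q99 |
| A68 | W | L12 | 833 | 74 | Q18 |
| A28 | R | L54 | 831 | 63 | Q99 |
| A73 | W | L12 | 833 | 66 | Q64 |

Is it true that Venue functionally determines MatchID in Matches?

No

Venue=Q41: 3 rows → MatchID = T, T, T ✓
Venue=Q99: 4 rows → MatchID = R, R, R, R ✓
Venue=Q64: 2 rows → MatchID takes values {V, W} — violation
Venue=Q18: 2 rows → MatchID = W, W ✓
Two rows agree on Venue but differ on MatchID, so Venue → MatchID does not hold.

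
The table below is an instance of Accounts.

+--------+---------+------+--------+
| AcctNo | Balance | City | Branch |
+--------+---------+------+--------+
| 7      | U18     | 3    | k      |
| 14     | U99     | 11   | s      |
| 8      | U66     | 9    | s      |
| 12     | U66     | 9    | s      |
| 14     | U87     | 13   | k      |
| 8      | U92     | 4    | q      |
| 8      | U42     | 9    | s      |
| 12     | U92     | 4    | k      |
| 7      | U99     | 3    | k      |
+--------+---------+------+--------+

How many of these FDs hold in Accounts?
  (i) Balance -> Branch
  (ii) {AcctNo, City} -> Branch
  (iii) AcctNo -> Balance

(i) Balance -> Branch: Balance=U99: 2 rows → Branch takes values {s, k} — violation; Balance=U92: 2 rows → Branch takes values {q, k} — violation — fails.
(ii) {AcctNo, City} -> Branch: every LHS value maps to a single RHS value — holds.
(iii) AcctNo -> Balance: AcctNo=7: 2 rows → Balance takes values {U18, U99} — violation; AcctNo=14: 2 rows → Balance takes values {U99, U87} — violation; AcctNo=8: 3 rows → Balance takes values {U66, U92, U42} — violation; AcctNo=12: 2 rows → Balance takes values {U66, U92} — violation — fails.
1 of the 3 dependencies holds.

1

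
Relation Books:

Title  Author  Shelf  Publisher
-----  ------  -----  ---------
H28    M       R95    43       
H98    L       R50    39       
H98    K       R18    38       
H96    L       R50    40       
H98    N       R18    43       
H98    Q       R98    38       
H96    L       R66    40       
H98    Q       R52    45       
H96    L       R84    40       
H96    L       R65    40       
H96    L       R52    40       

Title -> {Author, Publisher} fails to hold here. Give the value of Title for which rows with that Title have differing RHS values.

Title=H28: 1 row → {Author,Publisher} = (M, 43) ✓
Title=H98: 5 rows → {Author,Publisher} takes values {(L, 39), (K, 38), (N, 43), (Q, 38), (Q, 45)} — violation
Title=H96: 5 rows → {Author,Publisher} = (L, 40), (L, 40), (L, 40), (L, 40), (L, 40) ✓
The only Title value with inconsistent RHS is Title=H98.

H98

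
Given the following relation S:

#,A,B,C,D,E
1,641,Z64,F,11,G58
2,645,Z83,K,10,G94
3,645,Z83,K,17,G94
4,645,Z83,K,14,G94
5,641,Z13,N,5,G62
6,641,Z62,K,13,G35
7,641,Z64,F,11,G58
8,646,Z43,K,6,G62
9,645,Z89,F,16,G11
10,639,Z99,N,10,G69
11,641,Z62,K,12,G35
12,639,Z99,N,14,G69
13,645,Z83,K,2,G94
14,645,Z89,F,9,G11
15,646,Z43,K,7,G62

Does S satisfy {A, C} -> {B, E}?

(A=641, C=F): rows 1, 7 → {B,E} = (Z64, G58), (Z64, G58) ✓
(A=645, C=K): rows 2, 3, 4, 13 → {B,E} = (Z83, G94), (Z83, G94), (Z83, G94), (Z83, G94) ✓
(A=641, C=N): row 5 → {B,E} = (Z13, G62) ✓
(A=641, C=K): rows 6, 11 → {B,E} = (Z62, G35), (Z62, G35) ✓
(A=646, C=K): rows 8, 15 → {B,E} = (Z43, G62), (Z43, G62) ✓
(A=645, C=F): rows 9, 14 → {B,E} = (Z89, G11), (Z89, G11) ✓
(A=639, C=N): rows 10, 12 → {B,E} = (Z99, G69), (Z99, G69) ✓
Every {A, C} value is associated with a single {B, E} value, so {A, C} -> {B, E} holds.

Yes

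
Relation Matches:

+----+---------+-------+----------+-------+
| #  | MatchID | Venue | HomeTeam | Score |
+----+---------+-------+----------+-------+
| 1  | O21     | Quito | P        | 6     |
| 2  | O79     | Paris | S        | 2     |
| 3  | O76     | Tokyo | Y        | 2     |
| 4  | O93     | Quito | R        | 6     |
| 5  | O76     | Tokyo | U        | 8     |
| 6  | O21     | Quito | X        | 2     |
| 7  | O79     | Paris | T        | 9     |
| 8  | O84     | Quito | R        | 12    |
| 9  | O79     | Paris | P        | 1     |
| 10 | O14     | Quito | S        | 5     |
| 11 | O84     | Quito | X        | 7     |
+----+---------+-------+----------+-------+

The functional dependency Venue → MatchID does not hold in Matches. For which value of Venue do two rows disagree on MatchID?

Quito

Venue=Quito: rows 1, 4, 6, 8, 10, 11 → MatchID takes values {O21, O93, O84, O14} — violation
Venue=Paris: rows 2, 7, 9 → MatchID = O79, O79, O79 ✓
Venue=Tokyo: rows 3, 5 → MatchID = O76, O76 ✓
The only Venue value with inconsistent MatchID is Venue=Quito.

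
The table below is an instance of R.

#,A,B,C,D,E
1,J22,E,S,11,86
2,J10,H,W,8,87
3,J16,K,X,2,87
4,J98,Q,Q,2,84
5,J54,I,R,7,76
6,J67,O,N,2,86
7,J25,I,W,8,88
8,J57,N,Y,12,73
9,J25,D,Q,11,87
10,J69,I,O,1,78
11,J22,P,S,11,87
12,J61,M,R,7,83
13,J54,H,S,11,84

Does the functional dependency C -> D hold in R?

C=S: rows 1, 11, 13 → D = 11, 11, 11 ✓
C=W: rows 2, 7 → D = 8, 8 ✓
C=X: row 3 → D = 2 ✓
C=Q: rows 4, 9 → D takes values {2, 11} — violation
C=R: rows 5, 12 → D = 7, 7 ✓
C=N: row 6 → D = 2 ✓
C=Y: row 8 → D = 12 ✓
C=O: row 10 → D = 1 ✓
Two rows agree on C but differ on D, so C -> D does not hold.

No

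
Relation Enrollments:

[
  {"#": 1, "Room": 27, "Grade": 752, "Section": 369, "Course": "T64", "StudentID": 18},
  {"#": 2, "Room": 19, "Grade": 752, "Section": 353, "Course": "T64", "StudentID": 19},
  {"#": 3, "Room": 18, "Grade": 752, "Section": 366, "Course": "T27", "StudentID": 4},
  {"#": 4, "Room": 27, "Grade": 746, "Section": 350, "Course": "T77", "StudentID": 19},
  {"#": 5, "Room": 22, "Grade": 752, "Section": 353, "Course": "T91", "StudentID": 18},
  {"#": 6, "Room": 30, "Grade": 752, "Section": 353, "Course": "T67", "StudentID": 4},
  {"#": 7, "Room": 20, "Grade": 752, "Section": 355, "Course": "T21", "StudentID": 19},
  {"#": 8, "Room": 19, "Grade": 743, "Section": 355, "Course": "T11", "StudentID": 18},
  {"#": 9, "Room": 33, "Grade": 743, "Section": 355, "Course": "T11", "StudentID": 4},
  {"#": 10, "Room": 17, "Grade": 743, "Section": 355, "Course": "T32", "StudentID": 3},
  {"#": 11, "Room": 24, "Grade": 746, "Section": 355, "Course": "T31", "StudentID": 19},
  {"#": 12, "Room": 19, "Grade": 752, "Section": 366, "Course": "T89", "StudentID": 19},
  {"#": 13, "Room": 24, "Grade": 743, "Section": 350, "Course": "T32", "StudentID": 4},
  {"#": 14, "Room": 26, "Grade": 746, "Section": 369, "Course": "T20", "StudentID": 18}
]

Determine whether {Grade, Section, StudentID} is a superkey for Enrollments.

All 14 rows have distinct {Grade, Section, StudentID} values, so {Grade, Section, StudentID} → (all attributes) holds and {Grade, Section, StudentID} is a superkey.

Yes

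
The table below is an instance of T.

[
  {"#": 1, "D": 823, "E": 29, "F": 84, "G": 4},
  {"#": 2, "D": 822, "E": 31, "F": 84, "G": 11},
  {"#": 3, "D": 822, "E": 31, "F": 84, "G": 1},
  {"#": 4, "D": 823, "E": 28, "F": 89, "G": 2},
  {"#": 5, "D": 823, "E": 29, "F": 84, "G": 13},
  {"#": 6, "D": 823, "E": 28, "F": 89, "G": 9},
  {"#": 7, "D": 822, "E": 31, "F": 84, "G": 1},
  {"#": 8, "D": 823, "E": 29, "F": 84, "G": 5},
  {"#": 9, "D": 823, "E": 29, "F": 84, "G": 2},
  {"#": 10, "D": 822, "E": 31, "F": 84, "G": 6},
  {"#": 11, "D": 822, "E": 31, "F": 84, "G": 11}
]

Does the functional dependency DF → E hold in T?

Yes

(D=823, F=84): rows 1, 5, 8, 9 → E = 29, 29, 29, 29 ✓
(D=822, F=84): rows 2, 3, 7, 10, 11 → E = 31, 31, 31, 31, 31 ✓
(D=823, F=89): rows 4, 6 → E = 28, 28 ✓
Every DF value is associated with a single E value, so DF → E holds.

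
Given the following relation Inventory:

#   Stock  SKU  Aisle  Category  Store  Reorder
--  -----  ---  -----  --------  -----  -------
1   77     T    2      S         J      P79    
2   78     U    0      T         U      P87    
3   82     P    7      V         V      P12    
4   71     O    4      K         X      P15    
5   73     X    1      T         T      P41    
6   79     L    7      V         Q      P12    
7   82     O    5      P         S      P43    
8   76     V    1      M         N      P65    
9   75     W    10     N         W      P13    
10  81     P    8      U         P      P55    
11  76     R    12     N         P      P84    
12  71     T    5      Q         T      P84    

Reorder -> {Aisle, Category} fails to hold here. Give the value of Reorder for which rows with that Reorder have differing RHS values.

P84

Reorder=P79: row 1 → {Aisle,Category} = (2, S) ✓
Reorder=P87: row 2 → {Aisle,Category} = (0, T) ✓
Reorder=P12: rows 3, 6 → {Aisle,Category} = (7, V), (7, V) ✓
Reorder=P15: row 4 → {Aisle,Category} = (4, K) ✓
Reorder=P41: row 5 → {Aisle,Category} = (1, T) ✓
Reorder=P43: row 7 → {Aisle,Category} = (5, P) ✓
Reorder=P65: row 8 → {Aisle,Category} = (1, M) ✓
Reorder=P13: row 9 → {Aisle,Category} = (10, N) ✓
Reorder=P55: row 10 → {Aisle,Category} = (8, U) ✓
Reorder=P84: rows 11, 12 → {Aisle,Category} takes values {(12, N), (5, Q)} — violation
The only Reorder value with inconsistent RHS is Reorder=P84.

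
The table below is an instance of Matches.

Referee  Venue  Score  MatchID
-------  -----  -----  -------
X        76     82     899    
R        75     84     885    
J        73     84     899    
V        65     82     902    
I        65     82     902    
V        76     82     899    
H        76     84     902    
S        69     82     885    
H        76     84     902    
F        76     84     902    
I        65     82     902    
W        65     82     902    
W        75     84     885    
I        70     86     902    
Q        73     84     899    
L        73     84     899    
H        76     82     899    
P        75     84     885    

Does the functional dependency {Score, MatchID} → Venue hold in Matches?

(Score=82, MatchID=899): 3 rows → Venue = 76, 76, 76 ✓
(Score=84, MatchID=885): 3 rows → Venue = 75, 75, 75 ✓
(Score=84, MatchID=899): 3 rows → Venue = 73, 73, 73 ✓
(Score=82, MatchID=902): 4 rows → Venue = 65, 65, 65, 65 ✓
(Score=84, MatchID=902): 3 rows → Venue = 76, 76, 76 ✓
(Score=82, MatchID=885): 1 row → Venue = 69 ✓
(Score=86, MatchID=902): 1 row → Venue = 70 ✓
Every {Score, MatchID} value is associated with a single Venue value, so {Score, MatchID} → Venue holds.

Yes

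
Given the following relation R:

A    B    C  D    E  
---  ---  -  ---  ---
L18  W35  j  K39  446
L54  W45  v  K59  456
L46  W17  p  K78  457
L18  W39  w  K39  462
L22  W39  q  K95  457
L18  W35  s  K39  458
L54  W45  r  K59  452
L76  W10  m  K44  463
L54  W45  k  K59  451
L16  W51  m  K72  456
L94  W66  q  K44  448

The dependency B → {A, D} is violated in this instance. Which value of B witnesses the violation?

W39

B=W35: 2 rows → {A,D} = (L18, K39), (L18, K39) ✓
B=W45: 3 rows → {A,D} = (L54, K59), (L54, K59), (L54, K59) ✓
B=W17: 1 row → {A,D} = (L46, K78) ✓
B=W39: 2 rows → {A,D} takes values {(L18, K39), (L22, K95)} — violation
B=W10: 1 row → {A,D} = (L76, K44) ✓
B=W51: 1 row → {A,D} = (L16, K72) ✓
B=W66: 1 row → {A,D} = (L94, K44) ✓
The only B value with inconsistent RHS is B=W39.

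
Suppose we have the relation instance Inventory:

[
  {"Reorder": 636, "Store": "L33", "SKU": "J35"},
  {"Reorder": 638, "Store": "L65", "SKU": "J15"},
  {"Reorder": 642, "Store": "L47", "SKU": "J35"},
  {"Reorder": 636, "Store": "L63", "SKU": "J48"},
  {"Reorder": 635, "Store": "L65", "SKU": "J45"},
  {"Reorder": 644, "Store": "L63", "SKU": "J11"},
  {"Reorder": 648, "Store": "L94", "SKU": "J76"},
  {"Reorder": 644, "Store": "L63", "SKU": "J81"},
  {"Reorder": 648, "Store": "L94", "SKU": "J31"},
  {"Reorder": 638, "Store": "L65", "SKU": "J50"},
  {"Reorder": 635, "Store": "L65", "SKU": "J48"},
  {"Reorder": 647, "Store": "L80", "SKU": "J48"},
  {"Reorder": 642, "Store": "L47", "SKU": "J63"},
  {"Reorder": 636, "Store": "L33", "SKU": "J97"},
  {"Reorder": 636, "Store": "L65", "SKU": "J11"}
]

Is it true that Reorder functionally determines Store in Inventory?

No

Reorder=636: 4 rows → Store takes values {L33, L63, L65} — violation
Reorder=638: 2 rows → Store = L65, L65 ✓
Reorder=642: 2 rows → Store = L47, L47 ✓
Reorder=635: 2 rows → Store = L65, L65 ✓
Reorder=644: 2 rows → Store = L63, L63 ✓
Reorder=648: 2 rows → Store = L94, L94 ✓
Reorder=647: 1 row → Store = L80 ✓
Two rows agree on Reorder but differ on Store, so Reorder → Store does not hold.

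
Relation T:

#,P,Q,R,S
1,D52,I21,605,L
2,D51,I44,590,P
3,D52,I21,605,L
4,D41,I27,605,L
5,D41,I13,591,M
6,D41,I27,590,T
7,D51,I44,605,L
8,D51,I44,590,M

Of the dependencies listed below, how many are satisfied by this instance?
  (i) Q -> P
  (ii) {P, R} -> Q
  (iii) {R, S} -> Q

2

(i) Q -> P: every LHS value maps to a single RHS value — holds.
(ii) {P, R} -> Q: every LHS value maps to a single RHS value — holds.
(iii) {R, S} -> Q: (R=605, S=L): rows 1, 3, 4, 7 → Q takes values {I21, I27, I44} — violation — fails.
2 of the 3 dependencies hold.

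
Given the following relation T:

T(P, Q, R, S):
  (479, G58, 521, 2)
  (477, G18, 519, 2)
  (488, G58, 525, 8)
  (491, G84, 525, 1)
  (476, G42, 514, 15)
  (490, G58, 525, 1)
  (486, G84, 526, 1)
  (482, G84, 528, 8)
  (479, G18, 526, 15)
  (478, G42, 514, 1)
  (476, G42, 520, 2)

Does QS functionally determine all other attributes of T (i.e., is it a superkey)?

No

Two distinct rows share (Q=G84, S=1), so QS does not determine every attribute — not a superkey.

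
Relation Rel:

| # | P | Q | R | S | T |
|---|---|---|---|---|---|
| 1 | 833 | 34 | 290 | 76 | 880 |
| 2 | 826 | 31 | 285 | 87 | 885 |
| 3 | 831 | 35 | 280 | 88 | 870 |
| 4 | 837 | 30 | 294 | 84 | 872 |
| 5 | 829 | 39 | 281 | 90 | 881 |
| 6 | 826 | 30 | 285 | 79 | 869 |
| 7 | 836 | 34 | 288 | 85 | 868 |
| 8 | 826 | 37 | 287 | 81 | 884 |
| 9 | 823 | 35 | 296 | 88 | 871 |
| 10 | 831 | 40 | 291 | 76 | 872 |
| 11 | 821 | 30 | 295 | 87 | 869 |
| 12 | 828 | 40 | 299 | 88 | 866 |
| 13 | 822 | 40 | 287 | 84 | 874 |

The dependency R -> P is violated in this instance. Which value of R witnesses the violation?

287

R=290: row 1 → P = 833 ✓
R=285: rows 2, 6 → P = 826, 826 ✓
R=280: row 3 → P = 831 ✓
R=294: row 4 → P = 837 ✓
R=281: row 5 → P = 829 ✓
R=288: row 7 → P = 836 ✓
R=287: rows 8, 13 → P takes values {826, 822} — violation
R=296: row 9 → P = 823 ✓
R=291: row 10 → P = 831 ✓
R=295: row 11 → P = 821 ✓
R=299: row 12 → P = 828 ✓
The only R value with inconsistent P is R=287.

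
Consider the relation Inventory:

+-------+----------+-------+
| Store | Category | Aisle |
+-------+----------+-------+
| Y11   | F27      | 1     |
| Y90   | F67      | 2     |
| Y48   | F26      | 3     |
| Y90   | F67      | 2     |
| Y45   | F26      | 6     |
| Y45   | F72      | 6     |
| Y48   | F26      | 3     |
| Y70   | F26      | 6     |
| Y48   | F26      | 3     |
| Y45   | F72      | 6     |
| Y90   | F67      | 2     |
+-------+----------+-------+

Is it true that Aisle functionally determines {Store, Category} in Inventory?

No

Aisle=1: 1 row → {Store,Category} = (Y11, F27) ✓
Aisle=2: 3 rows → {Store,Category} = (Y90, F67), (Y90, F67), (Y90, F67) ✓
Aisle=3: 3 rows → {Store,Category} = (Y48, F26), (Y48, F26), (Y48, F26) ✓
Aisle=6: 4 rows → {Store,Category} takes values {(Y45, F26), (Y45, F72), (Y70, F26)} — violation
Two rows agree on Aisle but differ on {Store, Category}, so Aisle → {Store, Category} does not hold.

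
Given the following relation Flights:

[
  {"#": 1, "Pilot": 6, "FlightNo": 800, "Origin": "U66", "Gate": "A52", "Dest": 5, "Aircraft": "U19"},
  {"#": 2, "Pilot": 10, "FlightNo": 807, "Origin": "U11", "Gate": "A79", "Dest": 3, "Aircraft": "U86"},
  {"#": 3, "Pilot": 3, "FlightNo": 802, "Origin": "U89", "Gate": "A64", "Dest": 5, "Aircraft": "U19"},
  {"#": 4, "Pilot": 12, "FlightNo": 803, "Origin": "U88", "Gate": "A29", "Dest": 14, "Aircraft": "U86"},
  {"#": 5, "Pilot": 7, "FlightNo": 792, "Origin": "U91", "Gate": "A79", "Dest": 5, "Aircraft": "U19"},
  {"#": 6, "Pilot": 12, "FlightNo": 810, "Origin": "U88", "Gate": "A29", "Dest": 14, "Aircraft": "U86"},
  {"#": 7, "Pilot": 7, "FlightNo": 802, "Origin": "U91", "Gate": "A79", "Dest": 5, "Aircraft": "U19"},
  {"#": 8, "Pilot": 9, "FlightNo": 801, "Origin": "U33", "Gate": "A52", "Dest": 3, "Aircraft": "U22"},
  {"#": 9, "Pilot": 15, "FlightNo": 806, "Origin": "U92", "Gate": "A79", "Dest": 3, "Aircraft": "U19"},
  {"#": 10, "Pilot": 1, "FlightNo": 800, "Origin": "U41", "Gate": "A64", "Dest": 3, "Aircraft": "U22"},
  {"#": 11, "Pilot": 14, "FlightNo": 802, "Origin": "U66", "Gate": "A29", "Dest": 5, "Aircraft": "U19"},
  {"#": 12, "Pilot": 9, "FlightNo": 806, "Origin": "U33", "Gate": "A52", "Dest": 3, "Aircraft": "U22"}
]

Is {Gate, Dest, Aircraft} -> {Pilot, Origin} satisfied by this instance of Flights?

(Gate=A52, Dest=5, Aircraft=U19): row 1 → {Pilot,Origin} = (6, U66) ✓
(Gate=A79, Dest=3, Aircraft=U86): row 2 → {Pilot,Origin} = (10, U11) ✓
(Gate=A64, Dest=5, Aircraft=U19): row 3 → {Pilot,Origin} = (3, U89) ✓
(Gate=A29, Dest=14, Aircraft=U86): rows 4, 6 → {Pilot,Origin} = (12, U88), (12, U88) ✓
(Gate=A79, Dest=5, Aircraft=U19): rows 5, 7 → {Pilot,Origin} = (7, U91), (7, U91) ✓
(Gate=A52, Dest=3, Aircraft=U22): rows 8, 12 → {Pilot,Origin} = (9, U33), (9, U33) ✓
(Gate=A79, Dest=3, Aircraft=U19): row 9 → {Pilot,Origin} = (15, U92) ✓
(Gate=A64, Dest=3, Aircraft=U22): row 10 → {Pilot,Origin} = (1, U41) ✓
(Gate=A29, Dest=5, Aircraft=U19): row 11 → {Pilot,Origin} = (14, U66) ✓
Every {Gate, Dest, Aircraft} value is associated with a single {Pilot, Origin} value, so {Gate, Dest, Aircraft} -> {Pilot, Origin} holds.

Yes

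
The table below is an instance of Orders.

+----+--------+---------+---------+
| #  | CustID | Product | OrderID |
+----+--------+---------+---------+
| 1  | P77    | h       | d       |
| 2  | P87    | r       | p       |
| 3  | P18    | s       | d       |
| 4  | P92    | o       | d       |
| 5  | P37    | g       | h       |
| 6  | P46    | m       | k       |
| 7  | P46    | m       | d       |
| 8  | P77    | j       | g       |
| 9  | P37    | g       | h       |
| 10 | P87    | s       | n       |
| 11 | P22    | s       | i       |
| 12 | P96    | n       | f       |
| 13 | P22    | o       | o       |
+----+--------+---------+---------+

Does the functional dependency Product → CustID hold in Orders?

No

Product=h: row 1 → CustID = P77 ✓
Product=r: row 2 → CustID = P87 ✓
Product=s: rows 3, 10, 11 → CustID takes values {P18, P87, P22} — violation
Product=o: rows 4, 13 → CustID takes values {P92, P22} — violation
Product=g: rows 5, 9 → CustID = P37, P37 ✓
Product=m: rows 6, 7 → CustID = P46, P46 ✓
Product=j: row 8 → CustID = P77 ✓
Product=n: row 12 → CustID = P96 ✓
Two rows agree on Product but differ on CustID, so Product → CustID does not hold.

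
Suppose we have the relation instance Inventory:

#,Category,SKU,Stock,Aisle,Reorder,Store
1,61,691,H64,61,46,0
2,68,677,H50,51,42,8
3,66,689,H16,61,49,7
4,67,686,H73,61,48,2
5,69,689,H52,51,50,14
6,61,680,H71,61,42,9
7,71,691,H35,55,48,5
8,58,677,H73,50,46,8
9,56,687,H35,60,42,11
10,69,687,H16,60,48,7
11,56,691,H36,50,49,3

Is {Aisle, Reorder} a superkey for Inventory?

All 11 rows have distinct {Aisle, Reorder} values, so {Aisle, Reorder} → (all attributes) holds and {Aisle, Reorder} is a superkey.

Yes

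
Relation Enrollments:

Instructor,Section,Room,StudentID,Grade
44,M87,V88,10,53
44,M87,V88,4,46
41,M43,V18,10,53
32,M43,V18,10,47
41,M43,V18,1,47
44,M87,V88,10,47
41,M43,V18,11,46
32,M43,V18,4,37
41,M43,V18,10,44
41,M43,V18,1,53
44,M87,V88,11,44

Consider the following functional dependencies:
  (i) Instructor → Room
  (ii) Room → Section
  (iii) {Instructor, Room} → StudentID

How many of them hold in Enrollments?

2

(i) Instructor → Room: every LHS value maps to a single RHS value — holds.
(ii) Room → Section: every LHS value maps to a single RHS value — holds.
(iii) {Instructor, Room} → StudentID: (Instructor=44, Room=V88): 4 rows → StudentID takes values {10, 4, 11} — violation; (Instructor=41, Room=V18): 5 rows → StudentID takes values {10, 1, 11} — violation; (Instructor=32, Room=V18): 2 rows → StudentID takes values {10, 4} — violation — fails.
2 of the 3 dependencies hold.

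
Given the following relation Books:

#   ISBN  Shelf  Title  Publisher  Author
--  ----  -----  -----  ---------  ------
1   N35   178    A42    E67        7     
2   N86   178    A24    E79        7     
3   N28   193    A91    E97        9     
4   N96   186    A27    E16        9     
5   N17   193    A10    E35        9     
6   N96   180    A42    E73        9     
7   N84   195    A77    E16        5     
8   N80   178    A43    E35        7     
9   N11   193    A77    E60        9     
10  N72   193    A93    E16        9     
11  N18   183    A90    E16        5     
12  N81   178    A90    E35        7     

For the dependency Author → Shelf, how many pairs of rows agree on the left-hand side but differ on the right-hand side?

10

Author=7: all 4 rows agree on Shelf — 0 pairs.
Author=9: violating pairs (3,4), (3,6), (4,5), (4,6), (4,9), (4,10), (5,6), (6,9), (6,10) — 9 pairs.
Author=5: violating pairs (7,11) — 1 pair.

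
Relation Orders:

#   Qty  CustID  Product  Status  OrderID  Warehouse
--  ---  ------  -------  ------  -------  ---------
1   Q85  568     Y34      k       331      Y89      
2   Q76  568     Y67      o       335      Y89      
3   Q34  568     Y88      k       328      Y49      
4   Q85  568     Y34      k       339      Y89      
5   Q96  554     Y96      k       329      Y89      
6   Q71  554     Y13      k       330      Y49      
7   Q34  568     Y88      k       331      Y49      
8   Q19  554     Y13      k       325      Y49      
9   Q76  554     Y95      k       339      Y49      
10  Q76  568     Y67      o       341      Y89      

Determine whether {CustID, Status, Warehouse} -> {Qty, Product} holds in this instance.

(CustID=568, Status=k, Warehouse=Y89): rows 1, 4 → {Qty,Product} = (Q85, Y34), (Q85, Y34) ✓
(CustID=568, Status=o, Warehouse=Y89): rows 2, 10 → {Qty,Product} = (Q76, Y67), (Q76, Y67) ✓
(CustID=568, Status=k, Warehouse=Y49): rows 3, 7 → {Qty,Product} = (Q34, Y88), (Q34, Y88) ✓
(CustID=554, Status=k, Warehouse=Y89): row 5 → {Qty,Product} = (Q96, Y96) ✓
(CustID=554, Status=k, Warehouse=Y49): rows 6, 8, 9 → {Qty,Product} takes values {(Q71, Y13), (Q19, Y13), (Q76, Y95)} — violation
Two rows agree on {CustID, Status, Warehouse} but differ on {Qty, Product}, so {CustID, Status, Warehouse} -> {Qty, Product} does not hold.

No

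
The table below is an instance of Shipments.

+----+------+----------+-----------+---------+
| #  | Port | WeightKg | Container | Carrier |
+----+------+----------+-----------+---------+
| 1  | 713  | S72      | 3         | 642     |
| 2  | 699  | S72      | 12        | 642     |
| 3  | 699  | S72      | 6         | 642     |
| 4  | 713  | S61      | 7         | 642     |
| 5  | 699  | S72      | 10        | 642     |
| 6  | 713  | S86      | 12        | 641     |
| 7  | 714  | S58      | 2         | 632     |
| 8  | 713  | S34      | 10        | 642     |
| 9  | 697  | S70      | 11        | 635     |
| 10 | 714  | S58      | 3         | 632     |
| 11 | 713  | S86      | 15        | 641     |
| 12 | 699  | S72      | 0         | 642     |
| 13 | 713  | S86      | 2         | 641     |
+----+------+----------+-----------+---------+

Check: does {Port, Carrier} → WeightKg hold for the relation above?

No

(Port=713, Carrier=642): rows 1, 4, 8 → WeightKg takes values {S72, S61, S34} — violation
(Port=699, Carrier=642): rows 2, 3, 5, 12 → WeightKg = S72, S72, S72, S72 ✓
(Port=713, Carrier=641): rows 6, 11, 13 → WeightKg = S86, S86, S86 ✓
(Port=714, Carrier=632): rows 7, 10 → WeightKg = S58, S58 ✓
(Port=697, Carrier=635): row 9 → WeightKg = S70 ✓
Two rows agree on {Port, Carrier} but differ on WeightKg, so {Port, Carrier} → WeightKg does not hold.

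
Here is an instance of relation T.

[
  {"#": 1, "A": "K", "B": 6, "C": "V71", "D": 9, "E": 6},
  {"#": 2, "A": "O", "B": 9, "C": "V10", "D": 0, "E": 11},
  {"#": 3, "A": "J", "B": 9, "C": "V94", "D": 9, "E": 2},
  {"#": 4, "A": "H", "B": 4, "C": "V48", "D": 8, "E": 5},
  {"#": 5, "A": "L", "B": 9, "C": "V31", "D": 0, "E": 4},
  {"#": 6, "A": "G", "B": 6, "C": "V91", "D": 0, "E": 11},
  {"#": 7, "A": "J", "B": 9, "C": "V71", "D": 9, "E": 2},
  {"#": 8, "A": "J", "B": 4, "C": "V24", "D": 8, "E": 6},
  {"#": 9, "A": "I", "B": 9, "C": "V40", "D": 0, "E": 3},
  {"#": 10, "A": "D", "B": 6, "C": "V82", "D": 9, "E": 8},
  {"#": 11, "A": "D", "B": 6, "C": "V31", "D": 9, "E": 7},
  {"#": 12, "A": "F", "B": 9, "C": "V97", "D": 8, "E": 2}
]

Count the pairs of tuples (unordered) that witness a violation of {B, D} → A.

6

(B=6, D=9): violating pairs (1,10), (1,11) — 2 pairs.
(B=9, D=0): violating pairs (2,5), (2,9), (5,9) — 3 pairs.
(B=9, D=9): all 2 rows agree on A — 0 pairs.
(B=4, D=8): violating pairs (4,8) — 1 pair.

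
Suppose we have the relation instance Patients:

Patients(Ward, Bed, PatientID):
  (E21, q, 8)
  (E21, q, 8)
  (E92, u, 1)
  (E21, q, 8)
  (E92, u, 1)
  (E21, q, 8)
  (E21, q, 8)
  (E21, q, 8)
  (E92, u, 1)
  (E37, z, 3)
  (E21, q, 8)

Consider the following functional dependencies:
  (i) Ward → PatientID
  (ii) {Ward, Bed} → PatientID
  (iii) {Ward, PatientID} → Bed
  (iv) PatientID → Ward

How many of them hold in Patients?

(i) Ward → PatientID: every LHS value maps to a single RHS value — holds.
(ii) {Ward, Bed} → PatientID: every LHS value maps to a single RHS value — holds.
(iii) {Ward, PatientID} → Bed: every LHS value maps to a single RHS value — holds.
(iv) PatientID → Ward: every LHS value maps to a single RHS value — holds.
4 of the 4 dependencies hold.

4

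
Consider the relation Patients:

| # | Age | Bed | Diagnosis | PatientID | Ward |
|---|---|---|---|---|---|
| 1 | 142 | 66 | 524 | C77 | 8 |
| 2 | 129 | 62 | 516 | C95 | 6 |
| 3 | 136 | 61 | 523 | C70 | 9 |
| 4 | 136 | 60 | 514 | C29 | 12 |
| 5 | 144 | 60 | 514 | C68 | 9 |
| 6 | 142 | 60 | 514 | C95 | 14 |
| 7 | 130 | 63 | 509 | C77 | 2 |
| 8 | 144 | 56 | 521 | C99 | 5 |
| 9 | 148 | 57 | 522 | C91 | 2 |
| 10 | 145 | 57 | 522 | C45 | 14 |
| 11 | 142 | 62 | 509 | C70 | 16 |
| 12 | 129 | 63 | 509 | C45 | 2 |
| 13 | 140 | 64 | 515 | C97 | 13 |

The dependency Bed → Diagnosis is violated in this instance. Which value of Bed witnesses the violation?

Bed=66: row 1 → Diagnosis = 524 ✓
Bed=62: rows 2, 11 → Diagnosis takes values {516, 509} — violation
Bed=61: row 3 → Diagnosis = 523 ✓
Bed=60: rows 4, 5, 6 → Diagnosis = 514, 514, 514 ✓
Bed=63: rows 7, 12 → Diagnosis = 509, 509 ✓
Bed=56: row 8 → Diagnosis = 521 ✓
Bed=57: rows 9, 10 → Diagnosis = 522, 522 ✓
Bed=64: row 13 → Diagnosis = 515 ✓
The only Bed value with inconsistent Diagnosis is Bed=62.

62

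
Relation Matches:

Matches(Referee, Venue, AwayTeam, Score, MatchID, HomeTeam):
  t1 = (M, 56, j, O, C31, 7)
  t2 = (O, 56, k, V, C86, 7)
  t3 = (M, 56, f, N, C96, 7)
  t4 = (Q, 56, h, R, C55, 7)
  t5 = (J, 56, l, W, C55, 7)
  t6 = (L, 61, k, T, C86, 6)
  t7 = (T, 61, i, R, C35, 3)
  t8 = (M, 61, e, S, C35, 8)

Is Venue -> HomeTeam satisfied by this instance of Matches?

Venue=56: rows 1, 2, 3, 4, 5 → HomeTeam = 7, 7, 7, 7, 7 ✓
Venue=61: rows 6, 7, 8 → HomeTeam takes values {6, 3, 8} — violation
Two rows agree on Venue but differ on HomeTeam, so Venue -> HomeTeam does not hold.

No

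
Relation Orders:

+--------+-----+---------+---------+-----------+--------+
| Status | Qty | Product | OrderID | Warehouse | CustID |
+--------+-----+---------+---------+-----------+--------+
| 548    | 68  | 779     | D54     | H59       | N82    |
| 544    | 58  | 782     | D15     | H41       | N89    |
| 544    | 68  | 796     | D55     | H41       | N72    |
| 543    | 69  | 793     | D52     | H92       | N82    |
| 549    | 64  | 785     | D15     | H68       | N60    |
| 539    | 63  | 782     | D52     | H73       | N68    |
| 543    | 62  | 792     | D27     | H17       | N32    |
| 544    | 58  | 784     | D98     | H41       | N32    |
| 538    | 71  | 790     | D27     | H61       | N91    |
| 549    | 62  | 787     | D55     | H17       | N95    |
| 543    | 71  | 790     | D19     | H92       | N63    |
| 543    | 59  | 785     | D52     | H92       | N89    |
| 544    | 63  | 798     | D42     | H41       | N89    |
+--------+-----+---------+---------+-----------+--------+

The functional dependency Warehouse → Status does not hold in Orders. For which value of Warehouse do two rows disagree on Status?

H17

Warehouse=H59: 1 row → Status = 548 ✓
Warehouse=H41: 4 rows → Status = 544, 544, 544, 544 ✓
Warehouse=H92: 3 rows → Status = 543, 543, 543 ✓
Warehouse=H68: 1 row → Status = 549 ✓
Warehouse=H73: 1 row → Status = 539 ✓
Warehouse=H17: 2 rows → Status takes values {543, 549} — violation
Warehouse=H61: 1 row → Status = 538 ✓
The only Warehouse value with inconsistent Status is Warehouse=H17.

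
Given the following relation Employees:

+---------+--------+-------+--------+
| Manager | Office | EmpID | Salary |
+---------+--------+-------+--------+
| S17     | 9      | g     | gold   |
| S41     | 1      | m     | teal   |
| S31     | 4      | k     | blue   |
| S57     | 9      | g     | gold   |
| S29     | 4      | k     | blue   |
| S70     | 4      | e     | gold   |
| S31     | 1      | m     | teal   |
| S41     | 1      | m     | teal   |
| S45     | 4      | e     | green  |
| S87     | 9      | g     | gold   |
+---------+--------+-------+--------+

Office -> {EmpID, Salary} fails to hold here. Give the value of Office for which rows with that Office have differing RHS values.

4

Office=9: 3 rows → {EmpID,Salary} = (g, gold), (g, gold), (g, gold) ✓
Office=1: 3 rows → {EmpID,Salary} = (m, teal), (m, teal), (m, teal) ✓
Office=4: 4 rows → {EmpID,Salary} takes values {(k, blue), (e, gold), (e, green)} — violation
The only Office value with inconsistent RHS is Office=4.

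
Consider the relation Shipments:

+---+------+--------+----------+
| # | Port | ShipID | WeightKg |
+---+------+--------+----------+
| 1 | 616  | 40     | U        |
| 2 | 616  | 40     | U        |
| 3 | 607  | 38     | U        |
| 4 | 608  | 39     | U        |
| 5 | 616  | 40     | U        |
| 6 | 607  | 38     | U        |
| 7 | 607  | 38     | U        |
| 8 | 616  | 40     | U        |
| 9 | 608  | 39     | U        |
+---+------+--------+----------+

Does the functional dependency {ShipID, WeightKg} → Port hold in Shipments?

(ShipID=40, WeightKg=U): rows 1, 2, 5, 8 → Port = 616, 616, 616, 616 ✓
(ShipID=38, WeightKg=U): rows 3, 6, 7 → Port = 607, 607, 607 ✓
(ShipID=39, WeightKg=U): rows 4, 9 → Port = 608, 608 ✓
Every {ShipID, WeightKg} value is associated with a single Port value, so {ShipID, WeightKg} → Port holds.

Yes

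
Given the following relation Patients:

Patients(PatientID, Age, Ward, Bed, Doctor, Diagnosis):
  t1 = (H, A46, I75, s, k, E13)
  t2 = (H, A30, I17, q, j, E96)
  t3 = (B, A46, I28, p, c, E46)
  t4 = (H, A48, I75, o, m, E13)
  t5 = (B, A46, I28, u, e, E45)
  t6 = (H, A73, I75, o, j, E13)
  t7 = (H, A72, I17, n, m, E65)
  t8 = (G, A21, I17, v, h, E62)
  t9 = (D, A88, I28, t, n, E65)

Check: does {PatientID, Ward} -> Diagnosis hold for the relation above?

(PatientID=H, Ward=I75): rows 1, 4, 6 → Diagnosis = E13, E13, E13 ✓
(PatientID=H, Ward=I17): rows 2, 7 → Diagnosis takes values {E96, E65} — violation
(PatientID=B, Ward=I28): rows 3, 5 → Diagnosis takes values {E46, E45} — violation
(PatientID=G, Ward=I17): row 8 → Diagnosis = E62 ✓
(PatientID=D, Ward=I28): row 9 → Diagnosis = E65 ✓
Two rows agree on {PatientID, Ward} but differ on Diagnosis, so {PatientID, Ward} -> Diagnosis does not hold.

No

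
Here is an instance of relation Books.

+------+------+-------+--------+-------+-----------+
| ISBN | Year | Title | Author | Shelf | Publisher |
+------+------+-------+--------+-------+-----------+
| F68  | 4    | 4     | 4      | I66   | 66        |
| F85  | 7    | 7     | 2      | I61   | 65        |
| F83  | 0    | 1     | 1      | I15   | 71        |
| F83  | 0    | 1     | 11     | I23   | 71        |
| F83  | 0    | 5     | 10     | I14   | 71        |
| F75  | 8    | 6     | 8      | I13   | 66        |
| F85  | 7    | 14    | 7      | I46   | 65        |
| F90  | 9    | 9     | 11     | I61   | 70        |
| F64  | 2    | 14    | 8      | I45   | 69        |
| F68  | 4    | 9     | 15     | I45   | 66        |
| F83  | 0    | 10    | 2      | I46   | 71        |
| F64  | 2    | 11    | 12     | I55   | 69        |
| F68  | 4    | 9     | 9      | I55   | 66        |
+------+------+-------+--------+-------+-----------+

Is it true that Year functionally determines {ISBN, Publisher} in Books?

Year=4: 3 rows → {ISBN,Publisher} = (F68, 66), (F68, 66), (F68, 66) ✓
Year=7: 2 rows → {ISBN,Publisher} = (F85, 65), (F85, 65) ✓
Year=0: 4 rows → {ISBN,Publisher} = (F83, 71), (F83, 71), (F83, 71), (F83, 71) ✓
Year=8: 1 row → {ISBN,Publisher} = (F75, 66) ✓
Year=9: 1 row → {ISBN,Publisher} = (F90, 70) ✓
Year=2: 2 rows → {ISBN,Publisher} = (F64, 69), (F64, 69) ✓
Every Year value is associated with a single {ISBN, Publisher} value, so Year -> {ISBN, Publisher} holds.

Yes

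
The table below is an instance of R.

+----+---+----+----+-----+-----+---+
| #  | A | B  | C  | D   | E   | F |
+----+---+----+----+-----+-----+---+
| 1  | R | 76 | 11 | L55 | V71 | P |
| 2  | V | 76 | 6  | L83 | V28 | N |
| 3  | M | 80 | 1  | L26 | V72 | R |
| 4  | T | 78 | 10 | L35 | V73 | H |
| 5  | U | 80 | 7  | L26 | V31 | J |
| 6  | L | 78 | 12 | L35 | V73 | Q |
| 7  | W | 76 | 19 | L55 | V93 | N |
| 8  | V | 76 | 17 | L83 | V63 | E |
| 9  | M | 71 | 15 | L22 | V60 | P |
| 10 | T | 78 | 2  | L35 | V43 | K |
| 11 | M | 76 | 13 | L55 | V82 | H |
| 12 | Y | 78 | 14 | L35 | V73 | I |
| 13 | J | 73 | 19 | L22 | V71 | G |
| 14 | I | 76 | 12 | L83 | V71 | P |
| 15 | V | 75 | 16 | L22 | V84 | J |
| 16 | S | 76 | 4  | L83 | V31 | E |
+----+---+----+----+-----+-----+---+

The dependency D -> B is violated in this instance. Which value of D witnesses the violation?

L22

D=L55: rows 1, 7, 11 → B = 76, 76, 76 ✓
D=L83: rows 2, 8, 14, 16 → B = 76, 76, 76, 76 ✓
D=L26: rows 3, 5 → B = 80, 80 ✓
D=L35: rows 4, 6, 10, 12 → B = 78, 78, 78, 78 ✓
D=L22: rows 9, 13, 15 → B takes values {71, 73, 75} — violation
The only D value with inconsistent B is D=L22.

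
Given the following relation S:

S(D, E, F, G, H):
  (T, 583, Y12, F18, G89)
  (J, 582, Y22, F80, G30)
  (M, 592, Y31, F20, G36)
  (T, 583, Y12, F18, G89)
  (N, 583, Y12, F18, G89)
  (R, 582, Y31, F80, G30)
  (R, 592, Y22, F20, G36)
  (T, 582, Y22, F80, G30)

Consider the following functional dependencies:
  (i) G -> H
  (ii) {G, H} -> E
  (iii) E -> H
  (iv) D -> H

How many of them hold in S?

3

(i) G -> H: every LHS value maps to a single RHS value — holds.
(ii) {G, H} -> E: every LHS value maps to a single RHS value — holds.
(iii) E -> H: every LHS value maps to a single RHS value — holds.
(iv) D -> H: D=T: 3 rows → H takes values {G89, G30} — violation; D=R: 2 rows → H takes values {G30, G36} — violation — fails.
3 of the 4 dependencies hold.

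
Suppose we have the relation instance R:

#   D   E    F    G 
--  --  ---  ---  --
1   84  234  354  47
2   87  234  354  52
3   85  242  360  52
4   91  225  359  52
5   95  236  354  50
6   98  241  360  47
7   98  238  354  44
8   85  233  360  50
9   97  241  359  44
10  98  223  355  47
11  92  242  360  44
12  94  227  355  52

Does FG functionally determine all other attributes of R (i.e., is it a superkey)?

All 12 rows have distinct FG values, so FG → (all attributes) holds and FG is a superkey.

Yes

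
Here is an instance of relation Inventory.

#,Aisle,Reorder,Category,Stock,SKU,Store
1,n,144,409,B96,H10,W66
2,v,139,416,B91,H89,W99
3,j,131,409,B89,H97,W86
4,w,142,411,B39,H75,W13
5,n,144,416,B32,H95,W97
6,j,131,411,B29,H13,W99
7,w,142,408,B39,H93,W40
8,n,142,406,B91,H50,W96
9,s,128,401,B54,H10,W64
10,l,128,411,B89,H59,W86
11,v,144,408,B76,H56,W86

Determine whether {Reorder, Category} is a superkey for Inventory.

Yes

All 11 rows have distinct {Reorder, Category} values, so {Reorder, Category} → (all attributes) holds and {Reorder, Category} is a superkey.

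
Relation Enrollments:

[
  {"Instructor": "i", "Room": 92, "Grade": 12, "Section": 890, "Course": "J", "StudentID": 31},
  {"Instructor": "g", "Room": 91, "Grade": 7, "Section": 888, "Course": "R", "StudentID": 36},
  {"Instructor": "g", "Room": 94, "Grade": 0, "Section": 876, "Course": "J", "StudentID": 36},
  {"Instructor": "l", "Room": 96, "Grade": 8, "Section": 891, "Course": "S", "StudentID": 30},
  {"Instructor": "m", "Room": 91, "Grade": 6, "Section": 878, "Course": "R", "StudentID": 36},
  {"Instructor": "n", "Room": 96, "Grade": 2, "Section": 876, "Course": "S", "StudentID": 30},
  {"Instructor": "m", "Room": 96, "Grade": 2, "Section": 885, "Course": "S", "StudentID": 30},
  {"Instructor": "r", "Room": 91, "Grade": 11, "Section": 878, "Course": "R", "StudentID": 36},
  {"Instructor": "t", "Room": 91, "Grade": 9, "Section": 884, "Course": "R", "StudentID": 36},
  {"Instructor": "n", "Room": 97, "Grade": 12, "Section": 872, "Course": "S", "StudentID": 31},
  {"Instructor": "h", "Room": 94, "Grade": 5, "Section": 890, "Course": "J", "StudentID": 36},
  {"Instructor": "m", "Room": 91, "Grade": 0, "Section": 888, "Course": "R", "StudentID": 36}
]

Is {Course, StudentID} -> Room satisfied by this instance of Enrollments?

(Course=J, StudentID=31): 1 row → Room = 92 ✓
(Course=R, StudentID=36): 5 rows → Room = 91, 91, 91, 91, 91 ✓
(Course=J, StudentID=36): 2 rows → Room = 94, 94 ✓
(Course=S, StudentID=30): 3 rows → Room = 96, 96, 96 ✓
(Course=S, StudentID=31): 1 row → Room = 97 ✓
Every {Course, StudentID} value is associated with a single Room value, so {Course, StudentID} -> Room holds.

Yes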